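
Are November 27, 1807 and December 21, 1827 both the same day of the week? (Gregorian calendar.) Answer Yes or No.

Yes

From Nov 27, 1807 to Dec 21, 1827 is 7329 days.
7329 mod 7 = 0, so they are the same weekday.
(Nov 27, 1807 is a Friday; Dec 21, 1827 is a Friday.)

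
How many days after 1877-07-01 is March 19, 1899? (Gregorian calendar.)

Jul 1, 1877 → Jul 1, 1878: 365 days.
Jul 1, 1878 → Jul 1, 1879: 365 days.
Jul 1, 1879 → Jul 1, 1880: 366 days (Feb 29, 1880 is in that span).
Jul 1, 1880 → Jul 1, 1881: 365 days.
Jul 1, 1881 → Jul 1, 1882: 365 days.
Jul 1, 1882 → Jul 1, 1883: 365 days.
Jul 1, 1883 → Jul 1, 1884: 366 days (Feb 29, 1884 is in that span).
Jul 1, 1884 → Jul 1, 1885: 365 days.
Jul 1, 1885 → Jul 1, 1886: 365 days.
Jul 1, 1886 → Jul 1, 1887: 365 days.
Jul 1, 1887 → Jul 1, 1888: 366 days (Feb 29, 1888 is in that span).
Jul 1, 1888 → Jul 1, 1889: 365 days.
Jul 1, 1889 → Jul 1, 1890: 365 days.
Jul 1, 1890 → Jul 1, 1891: 365 days.
Jul 1, 1891 → Jul 1, 1892: 366 days (Feb 29, 1892 is in that span).
Jul 1, 1892 → Jul 1, 1893: 365 days.
Jul 1, 1893 → Jul 1, 1894: 365 days.
Jul 1, 1894 → Jul 1, 1895: 365 days.
Jul 1, 1895 → Jul 1, 1896: 366 days (Feb 29, 1896 is in that span).
Jul 1, 1896 → Jul 1, 1897: 365 days.
Jul 1, 1897 → Jul 1, 1898: 365 days.
Jul 1, 1898 → Aug 1, 1898: 31 days (July has 31).
Aug 1, 1898 → Sep 1, 1898: 31 days (August has 31).
Sep 1, 1898 → Oct 1, 1898: 30 days (September has 30).
Oct 1, 1898 → Nov 1, 1898: 31 days (October has 31).
Nov 1, 1898 → Dec 1, 1898: 30 days (November has 30).
Dec 1, 1898 → Jan 1, 1899: 31 days (December has 31).
Jan 1, 1899 → Feb 1, 1899: 31 days (January has 31).
Feb 1, 1899 → Mar 1, 1899: 28 days (February has 28).
Mar 1, 1899 → Mar 19, 1899: 18 days.
Total: 7931 days.

7931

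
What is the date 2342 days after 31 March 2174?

August 28, 2180

+365 (one year) → Mar 31, 2175 (1977 left).
+366 (one year; includes Feb 29, 2176) → Mar 31, 2176 (1611 left).
+365 (one year) → Mar 31, 2177 (1246 left).
+365 (one year) → Mar 31, 2178 (881 left).
+365 (one year) → Mar 31, 2179 (516 left).
+366 (one year; includes Feb 29, 2180) → Mar 31, 2180 (150 left).
Mar has 31 days: +1 → Apr 1, 2180 (149 left).
Apr has 30 days: +30 → May 1, 2180 (119 left).
May has 31 days: +31 → Jun 1, 2180 (88 left).
Jun has 30 days: +30 → Jul 1, 2180 (58 left).
Jul has 31 days: +31 → Aug 1, 2180 (27 left).
+27 → Aug 28, 2180.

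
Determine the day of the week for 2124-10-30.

Monday

Doomsday rule: the anchor day for the 2100s is Sunday. For year 24: 24÷12 = 2 r 0, and 0÷4 = 0, so 2+0+0 = 2.
Sunday + 2 ≡ Tuesday — that's 2124's doomsday.
In October the doomsday date is Oct 10.
Oct 30 is 20 days after Oct 10; 20 mod 7 = 6, so Tuesday + 6 = Monday.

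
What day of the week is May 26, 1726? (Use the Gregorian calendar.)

Doomsday rule: the anchor day for the 1700s is Sunday. For year 26: 26÷12 = 2 r 2, and 2÷4 = 0, so 2+2+0 = 4.
Sunday + 4 ≡ Thursday — that's 1726's doomsday.
In May the doomsday date is May 9.
May 26 is 17 days after May 9; 17 mod 7 = 3, so Thursday + 3 = Sunday.

Sunday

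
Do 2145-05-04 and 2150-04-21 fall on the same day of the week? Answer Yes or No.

Yes

From May 4, 2145 to Apr 21, 2150 is 1813 days.
1813 mod 7 = 0, so they are the same weekday.
(May 4, 2145 is a Tuesday; Apr 21, 2150 is a Tuesday.)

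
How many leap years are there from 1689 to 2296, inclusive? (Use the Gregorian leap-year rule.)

Multiples of 4 in [1689,2296]: 152.
Of those, multiples of 100: 6 (not leap unless ÷400).
Multiples of 400: 1.
Leap years = 152 − 6 + 1 = 147.

147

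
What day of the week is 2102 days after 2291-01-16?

Sunday

First find the weekday of Jan 16, 2291. Doomsday rule: the anchor day for the 2200s is Friday. For year 91: 91÷12 = 7 r 7, and 7÷4 = 1, so 7+7+1 = 15.
Friday + 15 ≡ Saturday — that's 2291's doomsday.
In January the doomsday date is Jan 3 (2291 is not a leap year).
Jan 16 is 13 days after Jan 3; 13 mod 7 = 6, so Saturday + 6 = Friday.
2102 mod 7 = 2, so 2102 days after a Friday is Friday + 2 = Sunday.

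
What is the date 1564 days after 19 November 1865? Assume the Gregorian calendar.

March 2, 1870

+365 (one year) → Nov 19, 1866 (1199 left).
+365 (one year) → Nov 19, 1867 (834 left).
+366 (one year; includes Feb 29, 1868) → Nov 19, 1868 (468 left).
+365 (one year) → Nov 19, 1869 (103 left).
Nov has 30 days: +12 → Dec 1, 1869 (91 left).
Dec has 31 days: +31 → Jan 1, 1870 (60 left).
Jan has 31 days: +31 → Feb 1, 1870 (29 left).
Feb has 28 days: +28 → Mar 1, 1870 (1 left).
+1 → Mar 2, 1870.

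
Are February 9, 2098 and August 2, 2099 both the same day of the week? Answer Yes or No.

From Feb 9, 2098 to Aug 2, 2099 is 539 days.
539 mod 7 = 0, so they are the same weekday.
(Feb 9, 2098 is a Sunday; Aug 2, 2099 is a Sunday.)

Yes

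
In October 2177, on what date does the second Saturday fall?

October 1, 2177 is a Wednesday.
The first Saturday is therefore October 4 (3 days later).
The second Saturday is 4 + 1×7 = October 11.

October 11, 2177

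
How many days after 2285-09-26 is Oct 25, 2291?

Sep 26, 2285 → Sep 26, 2286: 365 days.
Sep 26, 2286 → Sep 26, 2287: 365 days.
Sep 26, 2287 → Sep 26, 2288: 366 days (Feb 29, 2288 is in that span).
Sep 26, 2288 → Sep 26, 2289: 365 days.
Sep 26, 2289 → Sep 26, 2290: 365 days.
Sep 26, 2290 → Oct 26, 2290: 30 days (September has 30).
Oct 26, 2290 → Nov 26, 2290: 31 days (October has 31).
Nov 26, 2290 → Dec 26, 2290: 30 days (November has 30).
Dec 26, 2290 → Jan 26, 2291: 31 days (December has 31).
Jan 26, 2291 → Feb 26, 2291: 31 days (January has 31).
Feb 26, 2291 → Mar 26, 2291: 28 days (February has 28).
Mar 26, 2291 → Apr 26, 2291: 31 days (March has 31).
Apr 26, 2291 → May 26, 2291: 30 days (April has 30).
May 26, 2291 → Jun 26, 2291: 31 days (May has 31).
Jun 26, 2291 → Jul 26, 2291: 30 days (June has 30).
Jul 26, 2291 → Aug 26, 2291: 31 days (July has 31).
Aug 26, 2291 → Sep 26, 2291: 31 days (August has 31).
Sep 26, 2291 → Oct 25, 2291: 29 days.
Total: 2220 days.

2220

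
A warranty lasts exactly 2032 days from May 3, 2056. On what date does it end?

November 25, 2061

+365 (one year) → May 3, 2057 (1667 left).
+365 (one year) → May 3, 2058 (1302 left).
+365 (one year) → May 3, 2059 (937 left).
+366 (one year; includes Feb 29, 2060) → May 3, 2060 (571 left).
+365 (one year) → May 3, 2061 (206 left).
May has 31 days: +29 → Jun 1, 2061 (177 left).
Jun has 30 days: +30 → Jul 1, 2061 (147 left).
Jul has 31 days: +31 → Aug 1, 2061 (116 left).
Aug has 31 days: +31 → Sep 1, 2061 (85 left).
Sep has 30 days: +30 → Oct 1, 2061 (55 left).
Oct has 31 days: +31 → Nov 1, 2061 (24 left).
+24 → Nov 25, 2061.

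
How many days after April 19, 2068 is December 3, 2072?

1689

Apr 19, 2068 → Apr 19, 2069: 365 days.
Apr 19, 2069 → Apr 19, 2070: 365 days.
Apr 19, 2070 → Apr 19, 2071: 365 days.
Apr 19, 2071 → Apr 19, 2072: 366 days (Feb 29, 2072 is in that span).
Apr 19, 2072 → May 19, 2072: 30 days (April has 30).
May 19, 2072 → Jun 19, 2072: 31 days (May has 31).
Jun 19, 2072 → Jul 19, 2072: 30 days (June has 30).
Jul 19, 2072 → Aug 19, 2072: 31 days (July has 31).
Aug 19, 2072 → Sep 19, 2072: 31 days (August has 31).
Sep 19, 2072 → Oct 19, 2072: 30 days (September has 30).
Oct 19, 2072 → Nov 19, 2072: 31 days (October has 31).
Nov 19, 2072 → Dec 3, 2072: 14 days.
Total: 1689 days.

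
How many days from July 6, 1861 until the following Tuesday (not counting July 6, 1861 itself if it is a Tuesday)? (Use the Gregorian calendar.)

3

Jul 6, 1861 is a Saturday.
From Saturday to the next Tuesday is 3 days.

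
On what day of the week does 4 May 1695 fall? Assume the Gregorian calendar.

Wednesday

Doomsday rule: the anchor day for the 1600s is Tuesday. For year 95: 95÷12 = 7 r 11, and 11÷4 = 2, so 7+11+2 = 20.
Tuesday + 20 ≡ Monday — that's 1695's doomsday.
In May the doomsday date is May 9.
May 4 is 5 days before May 9; 5 mod 7 = 5, so Monday − 5 = Wednesday.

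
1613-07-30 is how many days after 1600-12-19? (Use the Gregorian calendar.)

Dec 19, 1600 → Dec 19, 1601: 365 days.
Dec 19, 1601 → Dec 19, 1602: 365 days.
Dec 19, 1602 → Dec 19, 1603: 365 days.
Dec 19, 1603 → Dec 19, 1604: 366 days (Feb 29, 1604 is in that span).
Dec 19, 1604 → Dec 19, 1605: 365 days.
Dec 19, 1605 → Dec 19, 1606: 365 days.
Dec 19, 1606 → Dec 19, 1607: 365 days.
Dec 19, 1607 → Dec 19, 1608: 366 days (Feb 29, 1608 is in that span).
Dec 19, 1608 → Dec 19, 1609: 365 days.
Dec 19, 1609 → Dec 19, 1610: 365 days.
Dec 19, 1610 → Dec 19, 1611: 365 days.
Dec 19, 1611 → Dec 19, 1612: 366 days (Feb 29, 1612 is in that span).
Dec 19, 1612 → Jan 19, 1613: 31 days (December has 31).
Jan 19, 1613 → Feb 19, 1613: 31 days (January has 31).
Feb 19, 1613 → Mar 19, 1613: 28 days (February has 28).
Mar 19, 1613 → Apr 19, 1613: 31 days (March has 31).
Apr 19, 1613 → May 19, 1613: 30 days (April has 30).
May 19, 1613 → Jun 19, 1613: 31 days (May has 31).
Jun 19, 1613 → Jul 19, 1613: 30 days (June has 30).
Jul 19, 1613 → Jul 30, 1613: 11 days.
Total: 4606 days.

4606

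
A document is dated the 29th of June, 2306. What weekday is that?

Doomsday rule: the anchor day for the 2300s is Wednesday. For year 06: 6÷12 = 0 r 6, and 6÷4 = 1, so 0+6+1 = 7.
Wednesday + 7 ≡ Wednesday — that's 2306's doomsday.
In June the doomsday date is Jun 6.
Jun 29 is 23 days after Jun 6; 23 mod 7 = 2, so Wednesday + 2 = Friday.

Friday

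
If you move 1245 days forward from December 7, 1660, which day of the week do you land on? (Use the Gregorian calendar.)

Dec 7, 1660 is a Tuesday.
1245 mod 7 = 6, so 1245 days after a Tuesday is Tuesday + 6 = Monday.

Monday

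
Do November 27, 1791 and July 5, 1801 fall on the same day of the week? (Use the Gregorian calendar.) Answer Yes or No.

From Nov 27, 1791 to Jul 5, 1801 is 3507 days.
3507 mod 7 = 0, so they are the same weekday.
(Nov 27, 1791 is a Sunday; Jul 5, 1801 is a Sunday.)

Yes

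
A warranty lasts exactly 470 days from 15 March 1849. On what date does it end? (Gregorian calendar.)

June 28, 1850

+365 (one year) → Mar 15, 1850 (105 left).
Mar has 31 days: +17 → Apr 1, 1850 (88 left).
Apr has 30 days: +30 → May 1, 1850 (58 left).
May has 31 days: +31 → Jun 1, 1850 (27 left).
+27 → Jun 28, 1850.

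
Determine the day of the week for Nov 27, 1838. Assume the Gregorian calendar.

Tuesday

Doomsday rule: the anchor day for the 1800s is Friday. For year 38: 38÷12 = 3 r 2, and 2÷4 = 0, so 3+2+0 = 5.
Friday + 5 ≡ Wednesday — that's 1838's doomsday.
In November the doomsday date is Nov 7.
Nov 27 is 20 days after Nov 7; 20 mod 7 = 6, so Wednesday + 6 = Tuesday.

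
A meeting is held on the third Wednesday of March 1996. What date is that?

March 1, 1996 is a Friday.
The first Wednesday is therefore March 6 (5 days later).
The third Wednesday is 6 + 2×7 = March 20.

March 20, 1996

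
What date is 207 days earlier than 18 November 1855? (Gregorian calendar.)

April 25, 1855

−18 → Oct 31, 1855 (end of Oct, 31 days; 189 left).
−31 → Sep 30, 1855 (end of Sep, 30 days; 158 left).
−30 → Aug 31, 1855 (end of Aug, 31 days; 128 left).
−31 → Jul 31, 1855 (end of Jul, 31 days; 97 left).
−31 → Jun 30, 1855 (end of Jun, 30 days; 66 left).
−30 → May 31, 1855 (end of May, 31 days; 36 left).
−31 → Apr 30, 1855 (end of Apr, 30 days; 5 left).
−5 → Apr 25, 1855.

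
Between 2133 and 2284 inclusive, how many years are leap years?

Multiples of 4 in [2133,2284]: 38.
Of those, multiples of 100: 1 (not leap unless ÷400).
Multiples of 400: 0.
Leap years = 38 − 1 + 0 = 37.

37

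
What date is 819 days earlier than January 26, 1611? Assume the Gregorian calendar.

−365 (one year) → Jan 26, 1610 (454 left).
−365 (one year) → Jan 26, 1609 (89 left).
−26 → Dec 31, 1608 (end of Dec, 31 days; 63 left).
−31 → Nov 30, 1608 (end of Nov, 30 days; 32 left).
−30 → Oct 31, 1608 (end of Oct, 31 days; 2 left).
−2 → Oct 29, 1608.

October 29, 1608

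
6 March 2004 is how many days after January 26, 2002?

770

Jan 26, 2002 → Jan 26, 2003: 365 days.
Jan 26, 2003 → Jan 26, 2004: 365 days.
Jan 26, 2004 → Feb 26, 2004: 31 days (January has 31).
Feb 26, 2004 → Mar 6, 2004: 9 days.
Total: 770 days.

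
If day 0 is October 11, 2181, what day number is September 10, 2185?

1430

Oct 11, 2181 → Oct 11, 2182: 365 days.
Oct 11, 2182 → Oct 11, 2183: 365 days.
Oct 11, 2183 → Oct 11, 2184: 366 days (Feb 29, 2184 is in that span).
Oct 11, 2184 → Nov 11, 2184: 31 days (October has 31).
Nov 11, 2184 → Dec 11, 2184: 30 days (November has 30).
Dec 11, 2184 → Jan 11, 2185: 31 days (December has 31).
Jan 11, 2185 → Feb 11, 2185: 31 days (January has 31).
Feb 11, 2185 → Mar 11, 2185: 28 days (February has 28).
Mar 11, 2185 → Apr 11, 2185: 31 days (March has 31).
Apr 11, 2185 → May 11, 2185: 30 days (April has 30).
May 11, 2185 → Jun 11, 2185: 31 days (May has 31).
Jun 11, 2185 → Jul 11, 2185: 30 days (June has 30).
Jul 11, 2185 → Aug 11, 2185: 31 days (July has 31).
Aug 11, 2185 → Sep 10, 2185: 30 days.
Total: 1430 days.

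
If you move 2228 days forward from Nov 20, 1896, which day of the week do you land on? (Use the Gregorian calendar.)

First find the weekday of Nov 20, 1896. Doomsday rule: the anchor day for the 1800s is Friday. For year 96: 96÷12 = 8 r 0, and 0÷4 = 0, so 8+0+0 = 8.
Friday + 8 ≡ Saturday — that's 1896's doomsday.
In November the doomsday date is Nov 7.
Nov 20 is 13 days after Nov 7; 13 mod 7 = 6, so Saturday + 6 = Friday.
2228 mod 7 = 2, so 2228 days after a Friday is Friday + 2 = Sunday.

Sunday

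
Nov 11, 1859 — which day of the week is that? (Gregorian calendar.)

Doomsday rule: the anchor day for the 1800s is Friday. For year 59: 59÷12 = 4 r 11, and 11÷4 = 2, so 4+11+2 = 17.
Friday + 17 ≡ Monday — that's 1859's doomsday.
In November the doomsday date is Nov 7.
Nov 11 is 4 days after Nov 7; 4 mod 7 = 4, so Monday + 4 = Friday.

Friday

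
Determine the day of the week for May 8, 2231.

Doomsday rule: the anchor day for the 2200s is Friday. For year 31: 31÷12 = 2 r 7, and 7÷4 = 1, so 2+7+1 = 10.
Friday + 10 ≡ Monday — that's 2231's doomsday.
In May the doomsday date is May 9.
May 8 is 1 day before May 9; 1 mod 7 = 1, so Monday − 1 = Sunday.

Sunday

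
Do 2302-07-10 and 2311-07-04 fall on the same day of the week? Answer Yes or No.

From Jul 10, 2302 to Jul 4, 2311 is 3281 days.
3281 mod 7 = 5, so they are different weekdays.
(Jul 10, 2302 is a Thursday; Jul 4, 2311 is a Tuesday.)

No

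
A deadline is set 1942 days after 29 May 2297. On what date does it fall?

+365 (one year) → May 29, 2298 (1577 left).
+365 (one year) → May 29, 2299 (1212 left).
+365 (one year) → May 29, 2300 (847 left).
+365 (one year) → May 29, 2301 (482 left).
+365 (one year) → May 29, 2302 (117 left).
May has 31 days: +3 → Jun 1, 2302 (114 left).
Jun has 30 days: +30 → Jul 1, 2302 (84 left).
Jul has 31 days: +31 → Aug 1, 2302 (53 left).
Aug has 31 days: +31 → Sep 1, 2302 (22 left).
+22 → Sep 23, 2302.

September 23, 2302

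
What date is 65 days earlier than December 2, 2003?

−2 → Nov 30, 2003 (end of Nov, 30 days; 63 left).
−30 → Oct 31, 2003 (end of Oct, 31 days; 33 left).
−31 → Sep 30, 2003 (end of Sep, 30 days; 2 left).
−2 → Sep 28, 2003.

September 28, 2003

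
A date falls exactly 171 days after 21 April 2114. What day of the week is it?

Tuesday

First find the weekday of Apr 21, 2114. Doomsday rule: the anchor day for the 2100s is Sunday. For year 14: 14÷12 = 1 r 2, and 2÷4 = 0, so 1+2+0 = 3.
Sunday + 3 ≡ Wednesday — that's 2114's doomsday.
In April the doomsday date is Apr 4.
Apr 21 is 17 days after Apr 4; 17 mod 7 = 3, so Wednesday + 3 = Saturday.
171 mod 7 = 3, so 171 days after a Saturday is Saturday + 3 = Tuesday.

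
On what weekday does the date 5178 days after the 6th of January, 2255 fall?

Thursday

First find the weekday of Jan 6, 2255. Doomsday rule: the anchor day for the 2200s is Friday. For year 55: 55÷12 = 4 r 7, and 7÷4 = 1, so 4+7+1 = 12.
Friday + 12 ≡ Wednesday — that's 2255's doomsday.
In January the doomsday date is Jan 3 (2255 is not a leap year).
Jan 6 is 3 days after Jan 3; 3 mod 7 = 3, so Wednesday + 3 = Saturday.
5178 mod 7 = 5, so 5178 days after a Saturday is Saturday + 5 = Thursday.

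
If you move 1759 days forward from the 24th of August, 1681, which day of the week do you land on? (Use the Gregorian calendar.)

Tuesday

Aug 24, 1681 is a Sunday.
1759 mod 7 = 2, so 1759 days after a Sunday is Sunday + 2 = Tuesday.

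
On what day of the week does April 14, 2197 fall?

Doomsday rule: the anchor day for the 2100s is Sunday. For year 97: 97÷12 = 8 r 1, and 1÷4 = 0, so 8+1+0 = 9.
Sunday + 9 ≡ Tuesday — that's 2197's doomsday.
In April the doomsday date is Apr 4.
Apr 14 is 10 days after Apr 4; 10 mod 7 = 3, so Tuesday + 3 = Friday.

Friday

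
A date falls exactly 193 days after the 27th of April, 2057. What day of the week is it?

Tuesday

Apr 27, 2057 is a Friday.
193 mod 7 = 4, so 193 days after a Friday is Friday + 4 = Tuesday.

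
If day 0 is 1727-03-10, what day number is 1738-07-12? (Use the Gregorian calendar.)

Mar 10, 1727 → Mar 10, 1728: 366 days (Feb 29, 1728 is in that span).
Mar 10, 1728 → Mar 10, 1729: 365 days.
Mar 10, 1729 → Mar 10, 1730: 365 days.
Mar 10, 1730 → Mar 10, 1731: 365 days.
Mar 10, 1731 → Mar 10, 1732: 366 days (Feb 29, 1732 is in that span).
Mar 10, 1732 → Mar 10, 1733: 365 days.
Mar 10, 1733 → Mar 10, 1734: 365 days.
Mar 10, 1734 → Mar 10, 1735: 365 days.
Mar 10, 1735 → Mar 10, 1736: 366 days (Feb 29, 1736 is in that span).
Mar 10, 1736 → Mar 10, 1737: 365 days.
Mar 10, 1737 → Mar 10, 1738: 365 days.
Mar 10, 1738 → Apr 10, 1738: 31 days (March has 31).
Apr 10, 1738 → May 10, 1738: 30 days (April has 30).
May 10, 1738 → Jun 10, 1738: 31 days (May has 31).
Jun 10, 1738 → Jul 10, 1738: 30 days (June has 30).
Jul 10, 1738 → Jul 12, 1738: 2 days.
Total: 4142 days.

4142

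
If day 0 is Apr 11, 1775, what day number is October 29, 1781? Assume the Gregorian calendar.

2393

Apr 11, 1775 → Apr 11, 1776: 366 days (Feb 29, 1776 is in that span).
Apr 11, 1776 → Apr 11, 1777: 365 days.
Apr 11, 1777 → Apr 11, 1778: 365 days.
Apr 11, 1778 → Apr 11, 1779: 365 days.
Apr 11, 1779 → Apr 11, 1780: 366 days (Feb 29, 1780 is in that span).
Apr 11, 1780 → Apr 11, 1781: 365 days.
Apr 11, 1781 → May 11, 1781: 30 days (April has 30).
May 11, 1781 → Jun 11, 1781: 31 days (May has 31).
Jun 11, 1781 → Jul 11, 1781: 30 days (June has 30).
Jul 11, 1781 → Aug 11, 1781: 31 days (July has 31).
Aug 11, 1781 → Sep 11, 1781: 31 days (August has 31).
Sep 11, 1781 → Oct 11, 1781: 30 days (September has 30).
Oct 11, 1781 → Oct 29, 1781: 18 days.
Total: 2393 days.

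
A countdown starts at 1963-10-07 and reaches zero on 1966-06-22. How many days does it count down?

Oct 7, 1963 → Oct 7, 1964: 366 days (Feb 29, 1964 is in that span).
Oct 7, 1964 → Oct 7, 1965: 365 days.
Oct 7, 1965 → Nov 7, 1965: 31 days (October has 31).
Nov 7, 1965 → Dec 7, 1965: 30 days (November has 30).
Dec 7, 1965 → Jan 7, 1966: 31 days (December has 31).
Jan 7, 1966 → Feb 7, 1966: 31 days (January has 31).
Feb 7, 1966 → Mar 7, 1966: 28 days (February has 28).
Mar 7, 1966 → Apr 7, 1966: 31 days (March has 31).
Apr 7, 1966 → May 7, 1966: 30 days (April has 30).
May 7, 1966 → Jun 7, 1966: 31 days (May has 31).
Jun 7, 1966 → Jun 22, 1966: 15 days.
Total: 989 days.

989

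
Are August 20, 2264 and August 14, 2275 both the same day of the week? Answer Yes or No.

Yes

From Aug 20, 2264 to Aug 14, 2275 is 4011 days.
4011 mod 7 = 0, so they are the same weekday.
(Aug 20, 2264 is a Saturday; Aug 14, 2275 is a Saturday.)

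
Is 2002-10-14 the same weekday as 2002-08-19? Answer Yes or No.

Yes

From Aug 19, 2002 to Oct 14, 2002 is 56 days.
56 mod 7 = 0, so they are the same weekday.
(Aug 19, 2002 is a Monday; Oct 14, 2002 is a Monday.)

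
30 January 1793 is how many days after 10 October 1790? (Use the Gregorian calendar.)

843

Oct 10, 1790 → Oct 10, 1791: 365 days.
Oct 10, 1791 → Oct 10, 1792: 366 days (Feb 29, 1792 is in that span).
Oct 10, 1792 → Nov 10, 1792: 31 days (October has 31).
Nov 10, 1792 → Dec 10, 1792: 30 days (November has 30).
Dec 10, 1792 → Jan 10, 1793: 31 days (December has 31).
Jan 10, 1793 → Jan 30, 1793: 20 days.
Total: 843 days.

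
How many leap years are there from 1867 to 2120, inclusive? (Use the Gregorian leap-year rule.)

62

Multiples of 4 in [1867,2120]: 64.
Of those, multiples of 100: 3 (not leap unless ÷400).
Multiples of 400: 1.
Leap years = 64 − 3 + 1 = 62.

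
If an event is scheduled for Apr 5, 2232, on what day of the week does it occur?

Thursday

Doomsday rule: the anchor day for the 2200s is Friday. For year 32: 32÷12 = 2 r 8, and 8÷4 = 2, so 2+8+2 = 12.
Friday + 12 ≡ Wednesday — that's 2232's doomsday.
In April the doomsday date is Apr 4.
Apr 5 is 1 day after Apr 4; 1 mod 7 = 1, so Wednesday + 1 = Thursday.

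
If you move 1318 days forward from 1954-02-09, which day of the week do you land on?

Thursday

First find the weekday of Feb 9, 1954. Doomsday rule: the anchor day for the 1900s is Wednesday. For year 54: 54÷12 = 4 r 6, and 6÷4 = 1, so 4+6+1 = 11.
Wednesday + 11 ≡ Sunday — that's 1954's doomsday.
In February the doomsday date is Feb 28 (1954 is not a leap year).
Feb 9 is 19 days before Feb 28; 19 mod 7 = 5, so Sunday − 5 = Tuesday.
1318 mod 7 = 2, so 1318 days after a Tuesday is Tuesday + 2 = Thursday.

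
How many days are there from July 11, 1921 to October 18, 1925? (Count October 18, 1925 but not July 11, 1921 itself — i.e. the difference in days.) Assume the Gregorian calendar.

1560

Jul 11, 1921 → Jul 11, 1922: 365 days.
Jul 11, 1922 → Jul 11, 1923: 365 days.
Jul 11, 1923 → Jul 11, 1924: 366 days (Feb 29, 1924 is in that span).
Jul 11, 1924 → Jul 11, 1925: 365 days.
Jul 11, 1925 → Aug 11, 1925: 31 days (July has 31).
Aug 11, 1925 → Sep 11, 1925: 31 days (August has 31).
Sep 11, 1925 → Oct 11, 1925: 30 days (September has 30).
Oct 11, 1925 → Oct 18, 1925: 7 days.
Total: 1560 days.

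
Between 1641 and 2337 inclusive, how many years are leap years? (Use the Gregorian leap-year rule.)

168

Multiples of 4 in [1641,2337]: 174.
Of those, multiples of 100: 7 (not leap unless ÷400).
Multiples of 400: 1.
Leap years = 174 − 7 + 1 = 168.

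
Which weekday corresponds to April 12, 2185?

Doomsday rule: the anchor day for the 2100s is Sunday. For year 85: 85÷12 = 7 r 1, and 1÷4 = 0, so 7+1+0 = 8.
Sunday + 8 ≡ Monday — that's 2185's doomsday.
In April the doomsday date is Apr 4.
Apr 12 is 8 days after Apr 4; 8 mod 7 = 1, so Monday + 1 = Tuesday.

Tuesday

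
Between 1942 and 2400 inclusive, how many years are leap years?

Multiples of 4 in [1942,2400]: 115.
Of those, multiples of 100: 5 (not leap unless ÷400).
Multiples of 400: 2.
Leap years = 115 − 5 + 2 = 112.

112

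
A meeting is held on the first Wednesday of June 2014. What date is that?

June 4, 2014

June 1, 2014 is a Sunday.
The first Wednesday is therefore June 4 (3 days later).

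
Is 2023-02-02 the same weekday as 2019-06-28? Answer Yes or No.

From Jun 28, 2019 to Feb 2, 2023 is 1315 days.
1315 mod 7 = 6, so they are different weekdays.
(Jun 28, 2019 is a Friday; Feb 2, 2023 is a Thursday.)

No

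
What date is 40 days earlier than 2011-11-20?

October 11, 2011

−20 → Oct 31, 2011 (end of Oct, 31 days; 20 left).
−20 → Oct 11, 2011.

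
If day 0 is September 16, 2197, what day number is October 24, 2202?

Sep 16, 2197 → Sep 16, 2198: 365 days.
Sep 16, 2198 → Sep 16, 2199: 365 days.
Sep 16, 2199 → Sep 16, 2200: 365 days.
Sep 16, 2200 → Sep 16, 2201: 365 days.
Sep 16, 2201 → Sep 16, 2202: 365 days.
Sep 16, 2202 → Oct 16, 2202: 30 days (September has 30).
Oct 16, 2202 → Oct 24, 2202: 8 days.
Total: 1863 days.

1863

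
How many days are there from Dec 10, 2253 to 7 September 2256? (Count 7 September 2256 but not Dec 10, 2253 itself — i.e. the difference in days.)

1002

Dec 10, 2253 → Dec 10, 2254: 365 days.
Dec 10, 2254 → Dec 10, 2255: 365 days.
Dec 10, 2255 → Jan 10, 2256: 31 days (December has 31).
Jan 10, 2256 → Feb 10, 2256: 31 days (January has 31).
Feb 10, 2256 → Mar 10, 2256: 29 days (February has 29).
Mar 10, 2256 → Apr 10, 2256: 31 days (March has 31).
Apr 10, 2256 → May 10, 2256: 30 days (April has 30).
May 10, 2256 → Jun 10, 2256: 31 days (May has 31).
Jun 10, 2256 → Jul 10, 2256: 30 days (June has 30).
Jul 10, 2256 → Aug 10, 2256: 31 days (July has 31).
Aug 10, 2256 → Sep 7, 2256: 28 days.
Total: 1002 days.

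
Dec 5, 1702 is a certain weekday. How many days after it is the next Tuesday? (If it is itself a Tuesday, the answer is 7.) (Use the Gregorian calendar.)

7

Dec 5, 1702 is a Tuesday.
From Tuesday to the next Tuesday is 7 days.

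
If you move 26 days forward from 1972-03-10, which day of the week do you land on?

Mar 10, 1972 is a Friday.
26 mod 7 = 5, so 26 days after a Friday is Friday + 5 = Wednesday.

Wednesday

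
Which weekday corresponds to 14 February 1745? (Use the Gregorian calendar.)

Doomsday rule: the anchor day for the 1700s is Sunday. For year 45: 45÷12 = 3 r 9, and 9÷4 = 2, so 3+9+2 = 14.
Sunday + 14 ≡ Sunday — that's 1745's doomsday.
In February the doomsday date is Feb 28 (1745 is not a leap year).
Feb 14 is 14 days before Feb 28; 14 mod 7 = 0, so Sunday − 0 = Sunday.

Sunday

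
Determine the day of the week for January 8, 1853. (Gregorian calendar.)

Saturday

Doomsday rule: the anchor day for the 1800s is Friday. For year 53: 53÷12 = 4 r 5, and 5÷4 = 1, so 4+5+1 = 10.
Friday + 10 ≡ Monday — that's 1853's doomsday.
In January the doomsday date is Jan 3 (1853 is not a leap year).
Jan 8 is 5 days after Jan 3; 5 mod 7 = 5, so Monday + 5 = Saturday.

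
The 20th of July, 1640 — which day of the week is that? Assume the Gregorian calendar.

Doomsday rule: the anchor day for the 1600s is Tuesday. For year 40: 40÷12 = 3 r 4, and 4÷4 = 1, so 3+4+1 = 8.
Tuesday + 8 ≡ Wednesday — that's 1640's doomsday.
In July the doomsday date is Jul 11.
Jul 20 is 9 days after Jul 11; 9 mod 7 = 2, so Wednesday + 2 = Friday.

Friday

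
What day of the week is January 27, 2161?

Tuesday

Doomsday rule: the anchor day for the 2100s is Sunday. For year 61: 61÷12 = 5 r 1, and 1÷4 = 0, so 5+1+0 = 6.
Sunday + 6 ≡ Saturday — that's 2161's doomsday.
In January the doomsday date is Jan 3 (2161 is not a leap year).
Jan 27 is 24 days after Jan 3; 24 mod 7 = 3, so Saturday + 3 = Tuesday.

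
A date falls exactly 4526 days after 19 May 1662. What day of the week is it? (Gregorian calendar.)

May 19, 1662 is a Friday.
4526 mod 7 = 4, so 4526 days after a Friday is Friday + 4 = Tuesday.

Tuesday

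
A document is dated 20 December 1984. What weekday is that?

Thursday

Doomsday rule: the anchor day for the 1900s is Wednesday. For year 84: 84÷12 = 7 r 0, and 0÷4 = 0, so 7+0+0 = 7.
Wednesday + 7 ≡ Wednesday — that's 1984's doomsday.
In December the doomsday date is Dec 12.
Dec 20 is 8 days after Dec 12; 8 mod 7 = 1, so Wednesday + 1 = Thursday.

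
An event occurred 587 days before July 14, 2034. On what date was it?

December 4, 2032

−365 (one year) → Jul 14, 2033 (222 left).
−14 → Jun 30, 2033 (end of Jun, 30 days; 208 left).
−30 → May 31, 2033 (end of May, 31 days; 178 left).
−31 → Apr 30, 2033 (end of Apr, 30 days; 147 left).
−30 → Mar 31, 2033 (end of Mar, 31 days; 117 left).
−31 → Feb 28, 2033 (end of Feb, 28 days; 86 left).
−28 → Jan 31, 2033 (end of Jan, 31 days; 58 left).
−31 → Dec 31, 2032 (end of Dec, 31 days; 27 left).
−27 → Dec 4, 2032.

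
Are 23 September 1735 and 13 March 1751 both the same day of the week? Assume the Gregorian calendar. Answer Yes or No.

No

From Sep 23, 1735 to Mar 13, 1751 is 5650 days.
5650 mod 7 = 1, so they are different weekdays.
(Sep 23, 1735 is a Friday; Mar 13, 1751 is a Saturday.)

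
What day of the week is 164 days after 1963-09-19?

Sunday

Sep 19, 1963 is a Thursday.
164 mod 7 = 3, so 164 days after a Thursday is Thursday + 3 = Sunday.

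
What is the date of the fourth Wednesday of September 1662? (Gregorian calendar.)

September 1, 1662 is a Friday.
The first Wednesday is therefore September 6 (5 days later).
The fourth Wednesday is 6 + 3×7 = September 27.

September 27, 1662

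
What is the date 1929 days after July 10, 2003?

+366 (one year; includes Feb 29, 2004) → Jul 10, 2004 (1563 left).
+365 (one year) → Jul 10, 2005 (1198 left).
+365 (one year) → Jul 10, 2006 (833 left).
+365 (one year) → Jul 10, 2007 (468 left).
+366 (one year; includes Feb 29, 2008) → Jul 10, 2008 (102 left).
Jul has 31 days: +22 → Aug 1, 2008 (80 left).
Aug has 31 days: +31 → Sep 1, 2008 (49 left).
Sep has 30 days: +30 → Oct 1, 2008 (19 left).
+19 → Oct 20, 2008.

October 20, 2008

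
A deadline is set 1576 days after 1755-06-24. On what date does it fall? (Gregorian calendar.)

+366 (one year; includes Feb 29, 1756) → Jun 24, 1756 (1210 left).
+365 (one year) → Jun 24, 1757 (845 left).
+365 (one year) → Jun 24, 1758 (480 left).
+365 (one year) → Jun 24, 1759 (115 left).
Jun has 30 days: +7 → Jul 1, 1759 (108 left).
Jul has 31 days: +31 → Aug 1, 1759 (77 left).
Aug has 31 days: +31 → Sep 1, 1759 (46 left).
Sep has 30 days: +30 → Oct 1, 1759 (16 left).
+16 → Oct 17, 1759.

October 17, 1759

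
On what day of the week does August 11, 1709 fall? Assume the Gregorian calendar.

Sunday

Doomsday rule: the anchor day for the 1700s is Sunday. For year 09: 9÷12 = 0 r 9, and 9÷4 = 2, so 0+9+2 = 11.
Sunday + 11 ≡ Thursday — that's 1709's doomsday.
In August the doomsday date is Aug 8.
Aug 11 is 3 days after Aug 8; 3 mod 7 = 3, so Thursday + 3 = Sunday.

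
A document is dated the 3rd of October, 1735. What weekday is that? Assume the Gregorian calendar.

Monday

Doomsday rule: the anchor day for the 1700s is Sunday. For year 35: 35÷12 = 2 r 11, and 11÷4 = 2, so 2+11+2 = 15.
Sunday + 15 ≡ Monday — that's 1735's doomsday.
In October the doomsday date is Oct 10.
Oct 3 is 7 days before Oct 10; 7 mod 7 = 0, so Monday − 0 = Monday.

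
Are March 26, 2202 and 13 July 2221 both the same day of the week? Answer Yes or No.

Yes

From Mar 26, 2202 to Jul 13, 2221 is 7049 days.
7049 mod 7 = 0, so they are the same weekday.
(Mar 26, 2202 is a Friday; Jul 13, 2221 is a Friday.)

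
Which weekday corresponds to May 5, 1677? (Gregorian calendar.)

Wednesday

Doomsday rule: the anchor day for the 1600s is Tuesday. For year 77: 77÷12 = 6 r 5, and 5÷4 = 1, so 6+5+1 = 12.
Tuesday + 12 ≡ Sunday — that's 1677's doomsday.
In May the doomsday date is May 9.
May 5 is 4 days before May 9; 4 mod 7 = 4, so Sunday − 4 = Wednesday.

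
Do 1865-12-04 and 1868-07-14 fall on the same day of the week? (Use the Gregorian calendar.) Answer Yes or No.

No

From Dec 4, 1865 to Jul 14, 1868 is 953 days.
953 mod 7 = 1, so they are different weekdays.
(Dec 4, 1865 is a Monday; Jul 14, 1868 is a Tuesday.)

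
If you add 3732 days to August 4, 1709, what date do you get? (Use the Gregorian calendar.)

October 23, 1719

+365 (one year) → Aug 4, 1710 (3367 left).
+365 (one year) → Aug 4, 1711 (3002 left).
+366 (one year; includes Feb 29, 1712) → Aug 4, 1712 (2636 left).
+365 (one year) → Aug 4, 1713 (2271 left).
+365 (one year) → Aug 4, 1714 (1906 left).
+365 (one year) → Aug 4, 1715 (1541 left).
+366 (one year; includes Feb 29, 1716) → Aug 4, 1716 (1175 left).
+365 (one year) → Aug 4, 1717 (810 left).
+365 (one year) → Aug 4, 1718 (445 left).
+365 (one year) → Aug 4, 1719 (80 left).
Aug has 31 days: +28 → Sep 1, 1719 (52 left).
Sep has 30 days: +30 → Oct 1, 1719 (22 left).
+22 → Oct 23, 1719.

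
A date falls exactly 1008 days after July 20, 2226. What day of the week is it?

Thursday

Jul 20, 2226 is a Thursday.
1008 mod 7 = 0, so 1008 days after a Thursday is Thursday + 0 = Thursday.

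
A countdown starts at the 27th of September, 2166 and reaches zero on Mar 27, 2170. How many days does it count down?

1277

Sep 27, 2166 → Sep 27, 2167: 365 days.
Sep 27, 2167 → Sep 27, 2168: 366 days (Feb 29, 2168 is in that span).
Sep 27, 2168 → Sep 27, 2169: 365 days.
Sep 27, 2169 → Oct 27, 2169: 30 days (September has 30).
Oct 27, 2169 → Nov 27, 2169: 31 days (October has 31).
Nov 27, 2169 → Dec 27, 2169: 30 days (November has 30).
Dec 27, 2169 → Jan 27, 2170: 31 days (December has 31).
Jan 27, 2170 → Feb 27, 2170: 31 days (January has 31).
Feb 27, 2170 → Mar 27, 2170: 28 days.
Total: 1277 days.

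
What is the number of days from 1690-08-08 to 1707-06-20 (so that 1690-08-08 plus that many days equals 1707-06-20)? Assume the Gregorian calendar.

6159

Aug 8, 1690 → Aug 8, 1691: 365 days.
Aug 8, 1691 → Aug 8, 1692: 366 days (Feb 29, 1692 is in that span).
Aug 8, 1692 → Aug 8, 1693: 365 days.
Aug 8, 1693 → Aug 8, 1694: 365 days.
Aug 8, 1694 → Aug 8, 1695: 365 days.
Aug 8, 1695 → Aug 8, 1696: 366 days (Feb 29, 1696 is in that span).
Aug 8, 1696 → Aug 8, 1697: 365 days.
Aug 8, 1697 → Aug 8, 1698: 365 days.
Aug 8, 1698 → Aug 8, 1699: 365 days.
Aug 8, 1699 → Aug 8, 1700: 365 days.
Aug 8, 1700 → Aug 8, 1701: 365 days.
Aug 8, 1701 → Aug 8, 1702: 365 days.
Aug 8, 1702 → Aug 8, 1703: 365 days.
Aug 8, 1703 → Aug 8, 1704: 366 days (Feb 29, 1704 is in that span).
Aug 8, 1704 → Aug 8, 1705: 365 days.
Aug 8, 1705 → Aug 8, 1706: 365 days.
Aug 8, 1706 → Sep 8, 1706: 31 days (August has 31).
Sep 8, 1706 → Oct 8, 1706: 30 days (September has 30).
Oct 8, 1706 → Nov 8, 1706: 31 days (October has 31).
Nov 8, 1706 → Dec 8, 1706: 30 days (November has 30).
Dec 8, 1706 → Jan 8, 1707: 31 days (December has 31).
Jan 8, 1707 → Feb 8, 1707: 31 days (January has 31).
Feb 8, 1707 → Mar 8, 1707: 28 days (February has 28).
Mar 8, 1707 → Apr 8, 1707: 31 days (March has 31).
Apr 8, 1707 → May 8, 1707: 30 days (April has 30).
May 8, 1707 → Jun 8, 1707: 31 days (May has 31).
Jun 8, 1707 → Jun 20, 1707: 12 days.
Total: 6159 days.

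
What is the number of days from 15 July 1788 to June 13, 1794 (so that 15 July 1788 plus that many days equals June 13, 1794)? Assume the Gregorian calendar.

2159

Jul 15, 1788 → Jul 15, 1789: 365 days.
Jul 15, 1789 → Jul 15, 1790: 365 days.
Jul 15, 1790 → Jul 15, 1791: 365 days.
Jul 15, 1791 → Jul 15, 1792: 366 days (Feb 29, 1792 is in that span).
Jul 15, 1792 → Jul 15, 1793: 365 days.
Jul 15, 1793 → Aug 15, 1793: 31 days (July has 31).
Aug 15, 1793 → Sep 15, 1793: 31 days (August has 31).
Sep 15, 1793 → Oct 15, 1793: 30 days (September has 30).
Oct 15, 1793 → Nov 15, 1793: 31 days (October has 31).
Nov 15, 1793 → Dec 15, 1793: 30 days (November has 30).
Dec 15, 1793 → Jan 15, 1794: 31 days (December has 31).
Jan 15, 1794 → Feb 15, 1794: 31 days (January has 31).
Feb 15, 1794 → Mar 15, 1794: 28 days (February has 28).
Mar 15, 1794 → Apr 15, 1794: 31 days (March has 31).
Apr 15, 1794 → May 15, 1794: 30 days (April has 30).
May 15, 1794 → Jun 13, 1794: 29 days.
Total: 2159 days.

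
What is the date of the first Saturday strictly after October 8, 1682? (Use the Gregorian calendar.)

Oct 8, 1682 is a Thursday.
From Thursday to the next Saturday is 2 days.
Oct 8, 1682 + 2 = Oct 10, 1682.

October 10, 1682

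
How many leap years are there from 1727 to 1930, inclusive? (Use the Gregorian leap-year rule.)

Multiples of 4 in [1727,1930]: 51.
Of those, multiples of 100: 2 (not leap unless ÷400).
Multiples of 400: 0.
Leap years = 51 − 2 + 0 = 49.

49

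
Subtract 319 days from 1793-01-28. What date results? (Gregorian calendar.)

−28 → Dec 31, 1792 (end of Dec, 31 days; 291 left).
−31 → Nov 30, 1792 (end of Nov, 30 days; 260 left).
−30 → Oct 31, 1792 (end of Oct, 31 days; 230 left).
−31 → Sep 30, 1792 (end of Sep, 30 days; 199 left).
−30 → Aug 31, 1792 (end of Aug, 31 days; 169 left).
−31 → Jul 31, 1792 (end of Jul, 31 days; 138 left).
−31 → Jun 30, 1792 (end of Jun, 30 days; 107 left).
−30 → May 31, 1792 (end of May, 31 days; 77 left).
−31 → Apr 30, 1792 (end of Apr, 30 days; 46 left).
−30 → Mar 31, 1792 (end of Mar, 31 days; 16 left).
−16 → Mar 15, 1792.

March 15, 1792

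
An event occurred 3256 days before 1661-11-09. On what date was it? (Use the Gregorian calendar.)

December 10, 1652

−365 (one year) → Nov 9, 1660 (2891 left).
−366 (one year; includes Feb 29, 1660) → Nov 9, 1659 (2525 left).
−365 (one year) → Nov 9, 1658 (2160 left).
−365 (one year) → Nov 9, 1657 (1795 left).
−365 (one year) → Nov 9, 1656 (1430 left).
−366 (one year; includes Feb 29, 1656) → Nov 9, 1655 (1064 left).
−365 (one year) → Nov 9, 1654 (699 left).
−365 (one year) → Nov 9, 1653 (334 left).
−9 → Oct 31, 1653 (end of Oct, 31 days; 325 left).
−31 → Sep 30, 1653 (end of Sep, 30 days; 294 left).
−30 → Aug 31, 1653 (end of Aug, 31 days; 264 left).
−31 → Jul 31, 1653 (end of Jul, 31 days; 233 left).
−31 → Jun 30, 1653 (end of Jun, 30 days; 202 left).
−30 → May 31, 1653 (end of May, 31 days; 172 left).
−31 → Apr 30, 1653 (end of Apr, 30 days; 141 left).
−30 → Mar 31, 1653 (end of Mar, 31 days; 111 left).
−31 → Feb 28, 1653 (end of Feb, 28 days; 80 left).
−28 → Jan 31, 1653 (end of Jan, 31 days; 52 left).
−31 → Dec 31, 1652 (end of Dec, 31 days; 21 left).
−21 → Dec 10, 1652.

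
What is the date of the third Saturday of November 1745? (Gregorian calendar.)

November 1, 1745 is a Monday.
The first Saturday is therefore November 6 (5 days later).
The third Saturday is 6 + 2×7 = November 20.

November 20, 1745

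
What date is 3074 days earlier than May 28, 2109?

December 27, 2100

−365 (one year) → May 28, 2108 (2709 left).
−366 (one year; includes Feb 29, 2108) → May 28, 2107 (2343 left).
−365 (one year) → May 28, 2106 (1978 left).
−365 (one year) → May 28, 2105 (1613 left).
−365 (one year) → May 28, 2104 (1248 left).
−366 (one year; includes Feb 29, 2104) → May 28, 2103 (882 left).
−365 (one year) → May 28, 2102 (517 left).
−365 (one year) → May 28, 2101 (152 left).
−28 → Apr 30, 2101 (end of Apr, 30 days; 124 left).
−30 → Mar 31, 2101 (end of Mar, 31 days; 94 left).
−31 → Feb 28, 2101 (end of Feb, 28 days; 63 left).
−28 → Jan 31, 2101 (end of Jan, 31 days; 35 left).
−31 → Dec 31, 2100 (end of Dec, 31 days; 4 left).
−4 → Dec 27, 2100.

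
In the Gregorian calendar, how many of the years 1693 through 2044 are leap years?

Multiples of 4 in [1693,2044]: 88.
Of those, multiples of 100: 4 (not leap unless ÷400).
Multiples of 400: 1.
Leap years = 88 − 4 + 1 = 85.

85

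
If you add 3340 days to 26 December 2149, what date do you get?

February 17, 2159

+365 (one year) → Dec 26, 2150 (2975 left).
+365 (one year) → Dec 26, 2151 (2610 left).
+366 (one year; includes Feb 29, 2152) → Dec 26, 2152 (2244 left).
+365 (one year) → Dec 26, 2153 (1879 left).
+365 (one year) → Dec 26, 2154 (1514 left).
+365 (one year) → Dec 26, 2155 (1149 left).
+366 (one year; includes Feb 29, 2156) → Dec 26, 2156 (783 left).
+365 (one year) → Dec 26, 2157 (418 left).
+365 (one year) → Dec 26, 2158 (53 left).
Dec has 31 days: +6 → Jan 1, 2159 (47 left).
Jan has 31 days: +31 → Feb 1, 2159 (16 left).
+16 → Feb 17, 2159.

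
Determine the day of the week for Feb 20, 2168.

Doomsday rule: the anchor day for the 2100s is Sunday. For year 68: 68÷12 = 5 r 8, and 8÷4 = 2, so 5+8+2 = 15.
Sunday + 15 ≡ Monday — that's 2168's doomsday.
In February the doomsday date is Feb 29 (2168 is a leap year (divisible by 4)).
Feb 20 is 9 days before Feb 29; 9 mod 7 = 2, so Monday − 2 = Saturday.

Saturday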